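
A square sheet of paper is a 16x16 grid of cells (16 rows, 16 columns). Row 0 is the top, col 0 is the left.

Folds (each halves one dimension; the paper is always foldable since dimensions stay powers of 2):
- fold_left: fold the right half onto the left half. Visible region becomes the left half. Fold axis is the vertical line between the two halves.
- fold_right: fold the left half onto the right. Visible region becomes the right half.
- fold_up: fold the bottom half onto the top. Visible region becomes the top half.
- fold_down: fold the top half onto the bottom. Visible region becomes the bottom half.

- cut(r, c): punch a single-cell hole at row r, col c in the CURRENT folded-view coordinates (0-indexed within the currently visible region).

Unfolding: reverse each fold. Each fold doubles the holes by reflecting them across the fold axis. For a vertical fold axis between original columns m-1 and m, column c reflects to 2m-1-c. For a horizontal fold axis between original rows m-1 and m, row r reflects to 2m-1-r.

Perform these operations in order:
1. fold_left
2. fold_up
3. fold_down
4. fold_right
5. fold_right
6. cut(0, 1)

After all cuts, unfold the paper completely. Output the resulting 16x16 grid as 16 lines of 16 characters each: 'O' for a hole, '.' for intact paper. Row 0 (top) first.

Answer: ................
................
................
O..OO..OO..OO..O
O..OO..OO..OO..O
................
................
................
................
................
................
O..OO..OO..OO..O
O..OO..OO..OO..O
................
................
................

Derivation:
Op 1 fold_left: fold axis v@8; visible region now rows[0,16) x cols[0,8) = 16x8
Op 2 fold_up: fold axis h@8; visible region now rows[0,8) x cols[0,8) = 8x8
Op 3 fold_down: fold axis h@4; visible region now rows[4,8) x cols[0,8) = 4x8
Op 4 fold_right: fold axis v@4; visible region now rows[4,8) x cols[4,8) = 4x4
Op 5 fold_right: fold axis v@6; visible region now rows[4,8) x cols[6,8) = 4x2
Op 6 cut(0, 1): punch at orig (4,7); cuts so far [(4, 7)]; region rows[4,8) x cols[6,8) = 4x2
Unfold 1 (reflect across v@6): 2 holes -> [(4, 4), (4, 7)]
Unfold 2 (reflect across v@4): 4 holes -> [(4, 0), (4, 3), (4, 4), (4, 7)]
Unfold 3 (reflect across h@4): 8 holes -> [(3, 0), (3, 3), (3, 4), (3, 7), (4, 0), (4, 3), (4, 4), (4, 7)]
Unfold 4 (reflect across h@8): 16 holes -> [(3, 0), (3, 3), (3, 4), (3, 7), (4, 0), (4, 3), (4, 4), (4, 7), (11, 0), (11, 3), (11, 4), (11, 7), (12, 0), (12, 3), (12, 4), (12, 7)]
Unfold 5 (reflect across v@8): 32 holes -> [(3, 0), (3, 3), (3, 4), (3, 7), (3, 8), (3, 11), (3, 12), (3, 15), (4, 0), (4, 3), (4, 4), (4, 7), (4, 8), (4, 11), (4, 12), (4, 15), (11, 0), (11, 3), (11, 4), (11, 7), (11, 8), (11, 11), (11, 12), (11, 15), (12, 0), (12, 3), (12, 4), (12, 7), (12, 8), (12, 11), (12, 12), (12, 15)]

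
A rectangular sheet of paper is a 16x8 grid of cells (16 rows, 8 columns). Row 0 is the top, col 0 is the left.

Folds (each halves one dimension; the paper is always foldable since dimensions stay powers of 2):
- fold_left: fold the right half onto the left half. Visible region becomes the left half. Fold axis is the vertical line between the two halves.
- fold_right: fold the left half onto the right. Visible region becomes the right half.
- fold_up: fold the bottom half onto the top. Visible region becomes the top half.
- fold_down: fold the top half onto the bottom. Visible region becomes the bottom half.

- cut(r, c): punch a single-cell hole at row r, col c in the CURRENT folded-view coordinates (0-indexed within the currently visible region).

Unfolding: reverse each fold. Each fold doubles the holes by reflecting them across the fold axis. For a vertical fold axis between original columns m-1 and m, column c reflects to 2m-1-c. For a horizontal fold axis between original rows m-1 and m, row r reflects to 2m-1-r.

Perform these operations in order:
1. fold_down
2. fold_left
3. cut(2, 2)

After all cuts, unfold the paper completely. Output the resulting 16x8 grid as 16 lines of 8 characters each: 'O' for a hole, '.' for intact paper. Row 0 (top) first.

Op 1 fold_down: fold axis h@8; visible region now rows[8,16) x cols[0,8) = 8x8
Op 2 fold_left: fold axis v@4; visible region now rows[8,16) x cols[0,4) = 8x4
Op 3 cut(2, 2): punch at orig (10,2); cuts so far [(10, 2)]; region rows[8,16) x cols[0,4) = 8x4
Unfold 1 (reflect across v@4): 2 holes -> [(10, 2), (10, 5)]
Unfold 2 (reflect across h@8): 4 holes -> [(5, 2), (5, 5), (10, 2), (10, 5)]

Answer: ........
........
........
........
........
..O..O..
........
........
........
........
..O..O..
........
........
........
........
........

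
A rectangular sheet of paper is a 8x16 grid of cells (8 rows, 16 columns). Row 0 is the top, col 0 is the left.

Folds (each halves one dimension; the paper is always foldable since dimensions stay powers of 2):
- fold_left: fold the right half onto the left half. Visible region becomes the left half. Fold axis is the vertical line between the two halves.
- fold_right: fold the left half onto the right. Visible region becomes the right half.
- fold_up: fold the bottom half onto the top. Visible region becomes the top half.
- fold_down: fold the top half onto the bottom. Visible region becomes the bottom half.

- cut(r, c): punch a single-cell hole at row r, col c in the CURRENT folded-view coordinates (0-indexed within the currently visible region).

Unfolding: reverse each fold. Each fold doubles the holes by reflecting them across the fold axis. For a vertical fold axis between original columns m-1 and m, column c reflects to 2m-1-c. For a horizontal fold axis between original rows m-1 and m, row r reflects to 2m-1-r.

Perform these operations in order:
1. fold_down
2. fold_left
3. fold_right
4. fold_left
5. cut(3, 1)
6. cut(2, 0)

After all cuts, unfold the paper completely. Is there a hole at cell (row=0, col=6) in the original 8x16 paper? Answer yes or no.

Op 1 fold_down: fold axis h@4; visible region now rows[4,8) x cols[0,16) = 4x16
Op 2 fold_left: fold axis v@8; visible region now rows[4,8) x cols[0,8) = 4x8
Op 3 fold_right: fold axis v@4; visible region now rows[4,8) x cols[4,8) = 4x4
Op 4 fold_left: fold axis v@6; visible region now rows[4,8) x cols[4,6) = 4x2
Op 5 cut(3, 1): punch at orig (7,5); cuts so far [(7, 5)]; region rows[4,8) x cols[4,6) = 4x2
Op 6 cut(2, 0): punch at orig (6,4); cuts so far [(6, 4), (7, 5)]; region rows[4,8) x cols[4,6) = 4x2
Unfold 1 (reflect across v@6): 4 holes -> [(6, 4), (6, 7), (7, 5), (7, 6)]
Unfold 2 (reflect across v@4): 8 holes -> [(6, 0), (6, 3), (6, 4), (6, 7), (7, 1), (7, 2), (7, 5), (7, 6)]
Unfold 3 (reflect across v@8): 16 holes -> [(6, 0), (6, 3), (6, 4), (6, 7), (6, 8), (6, 11), (6, 12), (6, 15), (7, 1), (7, 2), (7, 5), (7, 6), (7, 9), (7, 10), (7, 13), (7, 14)]
Unfold 4 (reflect across h@4): 32 holes -> [(0, 1), (0, 2), (0, 5), (0, 6), (0, 9), (0, 10), (0, 13), (0, 14), (1, 0), (1, 3), (1, 4), (1, 7), (1, 8), (1, 11), (1, 12), (1, 15), (6, 0), (6, 3), (6, 4), (6, 7), (6, 8), (6, 11), (6, 12), (6, 15), (7, 1), (7, 2), (7, 5), (7, 6), (7, 9), (7, 10), (7, 13), (7, 14)]
Holes: [(0, 1), (0, 2), (0, 5), (0, 6), (0, 9), (0, 10), (0, 13), (0, 14), (1, 0), (1, 3), (1, 4), (1, 7), (1, 8), (1, 11), (1, 12), (1, 15), (6, 0), (6, 3), (6, 4), (6, 7), (6, 8), (6, 11), (6, 12), (6, 15), (7, 1), (7, 2), (7, 5), (7, 6), (7, 9), (7, 10), (7, 13), (7, 14)]

Answer: yes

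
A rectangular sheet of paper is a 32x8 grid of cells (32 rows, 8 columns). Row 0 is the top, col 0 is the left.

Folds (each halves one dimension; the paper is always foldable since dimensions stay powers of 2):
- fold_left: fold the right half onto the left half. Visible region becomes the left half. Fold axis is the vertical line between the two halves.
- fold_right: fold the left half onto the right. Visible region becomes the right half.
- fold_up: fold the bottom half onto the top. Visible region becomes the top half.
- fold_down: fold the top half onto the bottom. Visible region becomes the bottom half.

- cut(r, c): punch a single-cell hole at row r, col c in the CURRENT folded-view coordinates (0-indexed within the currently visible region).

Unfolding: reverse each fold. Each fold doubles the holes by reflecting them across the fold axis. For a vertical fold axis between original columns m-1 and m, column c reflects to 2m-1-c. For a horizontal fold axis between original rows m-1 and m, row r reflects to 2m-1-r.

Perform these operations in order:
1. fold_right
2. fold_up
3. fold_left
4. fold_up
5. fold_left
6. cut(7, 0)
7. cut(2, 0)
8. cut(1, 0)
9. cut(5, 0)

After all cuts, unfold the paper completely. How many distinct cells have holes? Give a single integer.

Answer: 128

Derivation:
Op 1 fold_right: fold axis v@4; visible region now rows[0,32) x cols[4,8) = 32x4
Op 2 fold_up: fold axis h@16; visible region now rows[0,16) x cols[4,8) = 16x4
Op 3 fold_left: fold axis v@6; visible region now rows[0,16) x cols[4,6) = 16x2
Op 4 fold_up: fold axis h@8; visible region now rows[0,8) x cols[4,6) = 8x2
Op 5 fold_left: fold axis v@5; visible region now rows[0,8) x cols[4,5) = 8x1
Op 6 cut(7, 0): punch at orig (7,4); cuts so far [(7, 4)]; region rows[0,8) x cols[4,5) = 8x1
Op 7 cut(2, 0): punch at orig (2,4); cuts so far [(2, 4), (7, 4)]; region rows[0,8) x cols[4,5) = 8x1
Op 8 cut(1, 0): punch at orig (1,4); cuts so far [(1, 4), (2, 4), (7, 4)]; region rows[0,8) x cols[4,5) = 8x1
Op 9 cut(5, 0): punch at orig (5,4); cuts so far [(1, 4), (2, 4), (5, 4), (7, 4)]; region rows[0,8) x cols[4,5) = 8x1
Unfold 1 (reflect across v@5): 8 holes -> [(1, 4), (1, 5), (2, 4), (2, 5), (5, 4), (5, 5), (7, 4), (7, 5)]
Unfold 2 (reflect across h@8): 16 holes -> [(1, 4), (1, 5), (2, 4), (2, 5), (5, 4), (5, 5), (7, 4), (7, 5), (8, 4), (8, 5), (10, 4), (10, 5), (13, 4), (13, 5), (14, 4), (14, 5)]
Unfold 3 (reflect across v@6): 32 holes -> [(1, 4), (1, 5), (1, 6), (1, 7), (2, 4), (2, 5), (2, 6), (2, 7), (5, 4), (5, 5), (5, 6), (5, 7), (7, 4), (7, 5), (7, 6), (7, 7), (8, 4), (8, 5), (8, 6), (8, 7), (10, 4), (10, 5), (10, 6), (10, 7), (13, 4), (13, 5), (13, 6), (13, 7), (14, 4), (14, 5), (14, 6), (14, 7)]
Unfold 4 (reflect across h@16): 64 holes -> [(1, 4), (1, 5), (1, 6), (1, 7), (2, 4), (2, 5), (2, 6), (2, 7), (5, 4), (5, 5), (5, 6), (5, 7), (7, 4), (7, 5), (7, 6), (7, 7), (8, 4), (8, 5), (8, 6), (8, 7), (10, 4), (10, 5), (10, 6), (10, 7), (13, 4), (13, 5), (13, 6), (13, 7), (14, 4), (14, 5), (14, 6), (14, 7), (17, 4), (17, 5), (17, 6), (17, 7), (18, 4), (18, 5), (18, 6), (18, 7), (21, 4), (21, 5), (21, 6), (21, 7), (23, 4), (23, 5), (23, 6), (23, 7), (24, 4), (24, 5), (24, 6), (24, 7), (26, 4), (26, 5), (26, 6), (26, 7), (29, 4), (29, 5), (29, 6), (29, 7), (30, 4), (30, 5), (30, 6), (30, 7)]
Unfold 5 (reflect across v@4): 128 holes -> [(1, 0), (1, 1), (1, 2), (1, 3), (1, 4), (1, 5), (1, 6), (1, 7), (2, 0), (2, 1), (2, 2), (2, 3), (2, 4), (2, 5), (2, 6), (2, 7), (5, 0), (5, 1), (5, 2), (5, 3), (5, 4), (5, 5), (5, 6), (5, 7), (7, 0), (7, 1), (7, 2), (7, 3), (7, 4), (7, 5), (7, 6), (7, 7), (8, 0), (8, 1), (8, 2), (8, 3), (8, 4), (8, 5), (8, 6), (8, 7), (10, 0), (10, 1), (10, 2), (10, 3), (10, 4), (10, 5), (10, 6), (10, 7), (13, 0), (13, 1), (13, 2), (13, 3), (13, 4), (13, 5), (13, 6), (13, 7), (14, 0), (14, 1), (14, 2), (14, 3), (14, 4), (14, 5), (14, 6), (14, 7), (17, 0), (17, 1), (17, 2), (17, 3), (17, 4), (17, 5), (17, 6), (17, 7), (18, 0), (18, 1), (18, 2), (18, 3), (18, 4), (18, 5), (18, 6), (18, 7), (21, 0), (21, 1), (21, 2), (21, 3), (21, 4), (21, 5), (21, 6), (21, 7), (23, 0), (23, 1), (23, 2), (23, 3), (23, 4), (23, 5), (23, 6), (23, 7), (24, 0), (24, 1), (24, 2), (24, 3), (24, 4), (24, 5), (24, 6), (24, 7), (26, 0), (26, 1), (26, 2), (26, 3), (26, 4), (26, 5), (26, 6), (26, 7), (29, 0), (29, 1), (29, 2), (29, 3), (29, 4), (29, 5), (29, 6), (29, 7), (30, 0), (30, 1), (30, 2), (30, 3), (30, 4), (30, 5), (30, 6), (30, 7)]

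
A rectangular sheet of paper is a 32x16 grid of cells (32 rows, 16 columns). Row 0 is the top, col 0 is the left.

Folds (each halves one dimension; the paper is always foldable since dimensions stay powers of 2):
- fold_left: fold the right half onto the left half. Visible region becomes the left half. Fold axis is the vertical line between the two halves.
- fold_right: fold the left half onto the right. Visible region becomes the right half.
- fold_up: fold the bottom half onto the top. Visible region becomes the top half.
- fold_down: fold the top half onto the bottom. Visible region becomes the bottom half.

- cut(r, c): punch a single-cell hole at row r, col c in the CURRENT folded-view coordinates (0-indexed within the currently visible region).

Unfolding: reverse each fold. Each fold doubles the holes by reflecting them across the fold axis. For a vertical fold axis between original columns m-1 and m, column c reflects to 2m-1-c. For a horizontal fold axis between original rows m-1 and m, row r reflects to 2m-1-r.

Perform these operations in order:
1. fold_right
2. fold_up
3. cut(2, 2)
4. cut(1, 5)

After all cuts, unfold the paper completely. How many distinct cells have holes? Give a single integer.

Answer: 8

Derivation:
Op 1 fold_right: fold axis v@8; visible region now rows[0,32) x cols[8,16) = 32x8
Op 2 fold_up: fold axis h@16; visible region now rows[0,16) x cols[8,16) = 16x8
Op 3 cut(2, 2): punch at orig (2,10); cuts so far [(2, 10)]; region rows[0,16) x cols[8,16) = 16x8
Op 4 cut(1, 5): punch at orig (1,13); cuts so far [(1, 13), (2, 10)]; region rows[0,16) x cols[8,16) = 16x8
Unfold 1 (reflect across h@16): 4 holes -> [(1, 13), (2, 10), (29, 10), (30, 13)]
Unfold 2 (reflect across v@8): 8 holes -> [(1, 2), (1, 13), (2, 5), (2, 10), (29, 5), (29, 10), (30, 2), (30, 13)]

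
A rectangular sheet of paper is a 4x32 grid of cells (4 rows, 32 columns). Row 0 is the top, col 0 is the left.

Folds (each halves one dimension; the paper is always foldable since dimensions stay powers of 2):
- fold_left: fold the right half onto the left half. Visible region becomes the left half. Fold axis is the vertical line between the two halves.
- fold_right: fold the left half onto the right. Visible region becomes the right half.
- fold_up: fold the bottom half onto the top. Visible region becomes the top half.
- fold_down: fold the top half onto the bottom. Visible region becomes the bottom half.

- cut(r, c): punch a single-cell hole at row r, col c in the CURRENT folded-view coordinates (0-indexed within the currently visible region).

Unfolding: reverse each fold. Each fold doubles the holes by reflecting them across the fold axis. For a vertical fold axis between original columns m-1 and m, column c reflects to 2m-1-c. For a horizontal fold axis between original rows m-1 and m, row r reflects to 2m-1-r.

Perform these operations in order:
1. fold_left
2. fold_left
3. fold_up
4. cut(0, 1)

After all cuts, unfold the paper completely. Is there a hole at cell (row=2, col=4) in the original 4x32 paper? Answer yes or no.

Op 1 fold_left: fold axis v@16; visible region now rows[0,4) x cols[0,16) = 4x16
Op 2 fold_left: fold axis v@8; visible region now rows[0,4) x cols[0,8) = 4x8
Op 3 fold_up: fold axis h@2; visible region now rows[0,2) x cols[0,8) = 2x8
Op 4 cut(0, 1): punch at orig (0,1); cuts so far [(0, 1)]; region rows[0,2) x cols[0,8) = 2x8
Unfold 1 (reflect across h@2): 2 holes -> [(0, 1), (3, 1)]
Unfold 2 (reflect across v@8): 4 holes -> [(0, 1), (0, 14), (3, 1), (3, 14)]
Unfold 3 (reflect across v@16): 8 holes -> [(0, 1), (0, 14), (0, 17), (0, 30), (3, 1), (3, 14), (3, 17), (3, 30)]
Holes: [(0, 1), (0, 14), (0, 17), (0, 30), (3, 1), (3, 14), (3, 17), (3, 30)]

Answer: no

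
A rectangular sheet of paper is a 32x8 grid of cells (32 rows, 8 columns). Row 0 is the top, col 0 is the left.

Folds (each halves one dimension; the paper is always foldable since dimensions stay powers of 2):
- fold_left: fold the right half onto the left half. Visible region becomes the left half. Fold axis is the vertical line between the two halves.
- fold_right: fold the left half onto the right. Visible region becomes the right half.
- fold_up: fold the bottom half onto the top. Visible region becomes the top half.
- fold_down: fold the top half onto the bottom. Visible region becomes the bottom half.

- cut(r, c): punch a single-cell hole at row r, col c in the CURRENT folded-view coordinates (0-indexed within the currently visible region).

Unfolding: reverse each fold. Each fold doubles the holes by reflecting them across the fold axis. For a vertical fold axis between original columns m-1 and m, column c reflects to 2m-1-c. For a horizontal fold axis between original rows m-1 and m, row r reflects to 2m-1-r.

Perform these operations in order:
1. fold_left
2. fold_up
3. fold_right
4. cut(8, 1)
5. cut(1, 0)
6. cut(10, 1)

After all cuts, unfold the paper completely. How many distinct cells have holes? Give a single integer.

Op 1 fold_left: fold axis v@4; visible region now rows[0,32) x cols[0,4) = 32x4
Op 2 fold_up: fold axis h@16; visible region now rows[0,16) x cols[0,4) = 16x4
Op 3 fold_right: fold axis v@2; visible region now rows[0,16) x cols[2,4) = 16x2
Op 4 cut(8, 1): punch at orig (8,3); cuts so far [(8, 3)]; region rows[0,16) x cols[2,4) = 16x2
Op 5 cut(1, 0): punch at orig (1,2); cuts so far [(1, 2), (8, 3)]; region rows[0,16) x cols[2,4) = 16x2
Op 6 cut(10, 1): punch at orig (10,3); cuts so far [(1, 2), (8, 3), (10, 3)]; region rows[0,16) x cols[2,4) = 16x2
Unfold 1 (reflect across v@2): 6 holes -> [(1, 1), (1, 2), (8, 0), (8, 3), (10, 0), (10, 3)]
Unfold 2 (reflect across h@16): 12 holes -> [(1, 1), (1, 2), (8, 0), (8, 3), (10, 0), (10, 3), (21, 0), (21, 3), (23, 0), (23, 3), (30, 1), (30, 2)]
Unfold 3 (reflect across v@4): 24 holes -> [(1, 1), (1, 2), (1, 5), (1, 6), (8, 0), (8, 3), (8, 4), (8, 7), (10, 0), (10, 3), (10, 4), (10, 7), (21, 0), (21, 3), (21, 4), (21, 7), (23, 0), (23, 3), (23, 4), (23, 7), (30, 1), (30, 2), (30, 5), (30, 6)]

Answer: 24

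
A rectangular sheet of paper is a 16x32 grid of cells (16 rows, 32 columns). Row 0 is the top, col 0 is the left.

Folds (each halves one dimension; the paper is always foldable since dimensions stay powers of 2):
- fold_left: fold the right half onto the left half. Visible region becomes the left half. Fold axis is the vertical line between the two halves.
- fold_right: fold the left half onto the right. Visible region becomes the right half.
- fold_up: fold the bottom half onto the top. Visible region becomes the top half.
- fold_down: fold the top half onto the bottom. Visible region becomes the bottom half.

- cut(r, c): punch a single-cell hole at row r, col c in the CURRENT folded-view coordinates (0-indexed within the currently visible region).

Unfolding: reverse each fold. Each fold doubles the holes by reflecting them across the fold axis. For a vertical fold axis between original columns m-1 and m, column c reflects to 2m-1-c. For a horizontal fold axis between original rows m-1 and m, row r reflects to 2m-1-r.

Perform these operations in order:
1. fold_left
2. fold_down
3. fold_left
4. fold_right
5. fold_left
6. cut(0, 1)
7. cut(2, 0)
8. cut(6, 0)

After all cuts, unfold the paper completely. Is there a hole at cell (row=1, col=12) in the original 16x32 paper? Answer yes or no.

Answer: yes

Derivation:
Op 1 fold_left: fold axis v@16; visible region now rows[0,16) x cols[0,16) = 16x16
Op 2 fold_down: fold axis h@8; visible region now rows[8,16) x cols[0,16) = 8x16
Op 3 fold_left: fold axis v@8; visible region now rows[8,16) x cols[0,8) = 8x8
Op 4 fold_right: fold axis v@4; visible region now rows[8,16) x cols[4,8) = 8x4
Op 5 fold_left: fold axis v@6; visible region now rows[8,16) x cols[4,6) = 8x2
Op 6 cut(0, 1): punch at orig (8,5); cuts so far [(8, 5)]; region rows[8,16) x cols[4,6) = 8x2
Op 7 cut(2, 0): punch at orig (10,4); cuts so far [(8, 5), (10, 4)]; region rows[8,16) x cols[4,6) = 8x2
Op 8 cut(6, 0): punch at orig (14,4); cuts so far [(8, 5), (10, 4), (14, 4)]; region rows[8,16) x cols[4,6) = 8x2
Unfold 1 (reflect across v@6): 6 holes -> [(8, 5), (8, 6), (10, 4), (10, 7), (14, 4), (14, 7)]
Unfold 2 (reflect across v@4): 12 holes -> [(8, 1), (8, 2), (8, 5), (8, 6), (10, 0), (10, 3), (10, 4), (10, 7), (14, 0), (14, 3), (14, 4), (14, 7)]
Unfold 3 (reflect across v@8): 24 holes -> [(8, 1), (8, 2), (8, 5), (8, 6), (8, 9), (8, 10), (8, 13), (8, 14), (10, 0), (10, 3), (10, 4), (10, 7), (10, 8), (10, 11), (10, 12), (10, 15), (14, 0), (14, 3), (14, 4), (14, 7), (14, 8), (14, 11), (14, 12), (14, 15)]
Unfold 4 (reflect across h@8): 48 holes -> [(1, 0), (1, 3), (1, 4), (1, 7), (1, 8), (1, 11), (1, 12), (1, 15), (5, 0), (5, 3), (5, 4), (5, 7), (5, 8), (5, 11), (5, 12), (5, 15), (7, 1), (7, 2), (7, 5), (7, 6), (7, 9), (7, 10), (7, 13), (7, 14), (8, 1), (8, 2), (8, 5), (8, 6), (8, 9), (8, 10), (8, 13), (8, 14), (10, 0), (10, 3), (10, 4), (10, 7), (10, 8), (10, 11), (10, 12), (10, 15), (14, 0), (14, 3), (14, 4), (14, 7), (14, 8), (14, 11), (14, 12), (14, 15)]
Unfold 5 (reflect across v@16): 96 holes -> [(1, 0), (1, 3), (1, 4), (1, 7), (1, 8), (1, 11), (1, 12), (1, 15), (1, 16), (1, 19), (1, 20), (1, 23), (1, 24), (1, 27), (1, 28), (1, 31), (5, 0), (5, 3), (5, 4), (5, 7), (5, 8), (5, 11), (5, 12), (5, 15), (5, 16), (5, 19), (5, 20), (5, 23), (5, 24), (5, 27), (5, 28), (5, 31), (7, 1), (7, 2), (7, 5), (7, 6), (7, 9), (7, 10), (7, 13), (7, 14), (7, 17), (7, 18), (7, 21), (7, 22), (7, 25), (7, 26), (7, 29), (7, 30), (8, 1), (8, 2), (8, 5), (8, 6), (8, 9), (8, 10), (8, 13), (8, 14), (8, 17), (8, 18), (8, 21), (8, 22), (8, 25), (8, 26), (8, 29), (8, 30), (10, 0), (10, 3), (10, 4), (10, 7), (10, 8), (10, 11), (10, 12), (10, 15), (10, 16), (10, 19), (10, 20), (10, 23), (10, 24), (10, 27), (10, 28), (10, 31), (14, 0), (14, 3), (14, 4), (14, 7), (14, 8), (14, 11), (14, 12), (14, 15), (14, 16), (14, 19), (14, 20), (14, 23), (14, 24), (14, 27), (14, 28), (14, 31)]
Holes: [(1, 0), (1, 3), (1, 4), (1, 7), (1, 8), (1, 11), (1, 12), (1, 15), (1, 16), (1, 19), (1, 20), (1, 23), (1, 24), (1, 27), (1, 28), (1, 31), (5, 0), (5, 3), (5, 4), (5, 7), (5, 8), (5, 11), (5, 12), (5, 15), (5, 16), (5, 19), (5, 20), (5, 23), (5, 24), (5, 27), (5, 28), (5, 31), (7, 1), (7, 2), (7, 5), (7, 6), (7, 9), (7, 10), (7, 13), (7, 14), (7, 17), (7, 18), (7, 21), (7, 22), (7, 25), (7, 26), (7, 29), (7, 30), (8, 1), (8, 2), (8, 5), (8, 6), (8, 9), (8, 10), (8, 13), (8, 14), (8, 17), (8, 18), (8, 21), (8, 22), (8, 25), (8, 26), (8, 29), (8, 30), (10, 0), (10, 3), (10, 4), (10, 7), (10, 8), (10, 11), (10, 12), (10, 15), (10, 16), (10, 19), (10, 20), (10, 23), (10, 24), (10, 27), (10, 28), (10, 31), (14, 0), (14, 3), (14, 4), (14, 7), (14, 8), (14, 11), (14, 12), (14, 15), (14, 16), (14, 19), (14, 20), (14, 23), (14, 24), (14, 27), (14, 28), (14, 31)]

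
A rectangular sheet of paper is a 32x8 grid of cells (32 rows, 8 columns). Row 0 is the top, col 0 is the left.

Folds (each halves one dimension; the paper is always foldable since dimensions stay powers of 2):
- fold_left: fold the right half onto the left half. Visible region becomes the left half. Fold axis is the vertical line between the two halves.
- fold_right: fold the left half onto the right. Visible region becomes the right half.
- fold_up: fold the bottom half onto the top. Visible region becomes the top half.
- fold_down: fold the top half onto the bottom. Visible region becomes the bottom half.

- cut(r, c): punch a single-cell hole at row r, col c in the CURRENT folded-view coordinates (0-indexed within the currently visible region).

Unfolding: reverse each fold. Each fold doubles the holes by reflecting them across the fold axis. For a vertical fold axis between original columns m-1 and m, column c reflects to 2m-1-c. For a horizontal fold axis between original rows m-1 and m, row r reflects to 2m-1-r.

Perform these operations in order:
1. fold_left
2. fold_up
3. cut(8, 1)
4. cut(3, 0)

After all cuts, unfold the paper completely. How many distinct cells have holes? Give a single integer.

Answer: 8

Derivation:
Op 1 fold_left: fold axis v@4; visible region now rows[0,32) x cols[0,4) = 32x4
Op 2 fold_up: fold axis h@16; visible region now rows[0,16) x cols[0,4) = 16x4
Op 3 cut(8, 1): punch at orig (8,1); cuts so far [(8, 1)]; region rows[0,16) x cols[0,4) = 16x4
Op 4 cut(3, 0): punch at orig (3,0); cuts so far [(3, 0), (8, 1)]; region rows[0,16) x cols[0,4) = 16x4
Unfold 1 (reflect across h@16): 4 holes -> [(3, 0), (8, 1), (23, 1), (28, 0)]
Unfold 2 (reflect across v@4): 8 holes -> [(3, 0), (3, 7), (8, 1), (8, 6), (23, 1), (23, 6), (28, 0), (28, 7)]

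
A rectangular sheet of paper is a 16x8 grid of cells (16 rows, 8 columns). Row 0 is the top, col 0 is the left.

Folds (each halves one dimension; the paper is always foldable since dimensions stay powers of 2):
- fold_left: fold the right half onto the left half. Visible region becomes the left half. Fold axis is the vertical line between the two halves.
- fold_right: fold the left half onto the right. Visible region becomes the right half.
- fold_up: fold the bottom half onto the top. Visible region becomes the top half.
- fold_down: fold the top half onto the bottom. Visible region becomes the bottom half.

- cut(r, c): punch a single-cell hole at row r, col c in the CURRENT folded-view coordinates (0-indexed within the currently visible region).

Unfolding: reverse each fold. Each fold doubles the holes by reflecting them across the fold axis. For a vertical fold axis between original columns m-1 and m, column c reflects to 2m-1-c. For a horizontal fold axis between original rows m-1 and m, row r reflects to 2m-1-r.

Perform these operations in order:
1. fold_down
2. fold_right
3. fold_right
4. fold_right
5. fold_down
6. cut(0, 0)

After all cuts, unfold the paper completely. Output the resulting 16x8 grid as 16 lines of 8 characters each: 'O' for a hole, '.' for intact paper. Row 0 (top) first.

Answer: ........
........
........
OOOOOOOO
OOOOOOOO
........
........
........
........
........
........
OOOOOOOO
OOOOOOOO
........
........
........

Derivation:
Op 1 fold_down: fold axis h@8; visible region now rows[8,16) x cols[0,8) = 8x8
Op 2 fold_right: fold axis v@4; visible region now rows[8,16) x cols[4,8) = 8x4
Op 3 fold_right: fold axis v@6; visible region now rows[8,16) x cols[6,8) = 8x2
Op 4 fold_right: fold axis v@7; visible region now rows[8,16) x cols[7,8) = 8x1
Op 5 fold_down: fold axis h@12; visible region now rows[12,16) x cols[7,8) = 4x1
Op 6 cut(0, 0): punch at orig (12,7); cuts so far [(12, 7)]; region rows[12,16) x cols[7,8) = 4x1
Unfold 1 (reflect across h@12): 2 holes -> [(11, 7), (12, 7)]
Unfold 2 (reflect across v@7): 4 holes -> [(11, 6), (11, 7), (12, 6), (12, 7)]
Unfold 3 (reflect across v@6): 8 holes -> [(11, 4), (11, 5), (11, 6), (11, 7), (12, 4), (12, 5), (12, 6), (12, 7)]
Unfold 4 (reflect across v@4): 16 holes -> [(11, 0), (11, 1), (11, 2), (11, 3), (11, 4), (11, 5), (11, 6), (11, 7), (12, 0), (12, 1), (12, 2), (12, 3), (12, 4), (12, 5), (12, 6), (12, 7)]
Unfold 5 (reflect across h@8): 32 holes -> [(3, 0), (3, 1), (3, 2), (3, 3), (3, 4), (3, 5), (3, 6), (3, 7), (4, 0), (4, 1), (4, 2), (4, 3), (4, 4), (4, 5), (4, 6), (4, 7), (11, 0), (11, 1), (11, 2), (11, 3), (11, 4), (11, 5), (11, 6), (11, 7), (12, 0), (12, 1), (12, 2), (12, 3), (12, 4), (12, 5), (12, 6), (12, 7)]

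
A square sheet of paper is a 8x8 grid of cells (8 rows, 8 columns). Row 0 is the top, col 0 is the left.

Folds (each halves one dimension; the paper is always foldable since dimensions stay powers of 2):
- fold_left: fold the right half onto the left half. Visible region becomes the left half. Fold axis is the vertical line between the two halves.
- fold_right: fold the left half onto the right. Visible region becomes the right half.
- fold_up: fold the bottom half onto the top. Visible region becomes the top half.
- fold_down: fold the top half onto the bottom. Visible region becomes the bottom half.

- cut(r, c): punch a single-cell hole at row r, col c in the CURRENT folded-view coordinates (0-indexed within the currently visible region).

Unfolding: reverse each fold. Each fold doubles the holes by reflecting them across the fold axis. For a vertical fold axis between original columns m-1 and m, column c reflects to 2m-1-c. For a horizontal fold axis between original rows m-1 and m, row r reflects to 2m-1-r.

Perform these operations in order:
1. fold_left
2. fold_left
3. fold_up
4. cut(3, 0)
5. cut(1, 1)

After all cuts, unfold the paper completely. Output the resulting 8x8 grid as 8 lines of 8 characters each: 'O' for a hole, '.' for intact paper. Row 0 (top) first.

Op 1 fold_left: fold axis v@4; visible region now rows[0,8) x cols[0,4) = 8x4
Op 2 fold_left: fold axis v@2; visible region now rows[0,8) x cols[0,2) = 8x2
Op 3 fold_up: fold axis h@4; visible region now rows[0,4) x cols[0,2) = 4x2
Op 4 cut(3, 0): punch at orig (3,0); cuts so far [(3, 0)]; region rows[0,4) x cols[0,2) = 4x2
Op 5 cut(1, 1): punch at orig (1,1); cuts so far [(1, 1), (3, 0)]; region rows[0,4) x cols[0,2) = 4x2
Unfold 1 (reflect across h@4): 4 holes -> [(1, 1), (3, 0), (4, 0), (6, 1)]
Unfold 2 (reflect across v@2): 8 holes -> [(1, 1), (1, 2), (3, 0), (3, 3), (4, 0), (4, 3), (6, 1), (6, 2)]
Unfold 3 (reflect across v@4): 16 holes -> [(1, 1), (1, 2), (1, 5), (1, 6), (3, 0), (3, 3), (3, 4), (3, 7), (4, 0), (4, 3), (4, 4), (4, 7), (6, 1), (6, 2), (6, 5), (6, 6)]

Answer: ........
.OO..OO.
........
O..OO..O
O..OO..O
........
.OO..OO.
........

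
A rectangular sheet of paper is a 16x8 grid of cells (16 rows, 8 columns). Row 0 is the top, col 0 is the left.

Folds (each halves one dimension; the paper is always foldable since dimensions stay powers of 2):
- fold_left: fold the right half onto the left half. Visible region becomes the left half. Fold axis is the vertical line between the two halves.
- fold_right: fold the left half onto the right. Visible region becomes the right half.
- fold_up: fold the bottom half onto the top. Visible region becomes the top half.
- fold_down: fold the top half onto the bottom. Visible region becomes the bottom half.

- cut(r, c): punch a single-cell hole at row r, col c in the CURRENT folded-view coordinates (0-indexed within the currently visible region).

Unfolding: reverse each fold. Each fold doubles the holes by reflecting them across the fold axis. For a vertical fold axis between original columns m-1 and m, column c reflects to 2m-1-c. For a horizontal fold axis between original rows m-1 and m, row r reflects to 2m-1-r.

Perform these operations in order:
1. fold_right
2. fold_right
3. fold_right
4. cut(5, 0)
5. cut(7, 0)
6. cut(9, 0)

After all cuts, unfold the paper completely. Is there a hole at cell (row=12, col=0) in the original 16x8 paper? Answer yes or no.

Op 1 fold_right: fold axis v@4; visible region now rows[0,16) x cols[4,8) = 16x4
Op 2 fold_right: fold axis v@6; visible region now rows[0,16) x cols[6,8) = 16x2
Op 3 fold_right: fold axis v@7; visible region now rows[0,16) x cols[7,8) = 16x1
Op 4 cut(5, 0): punch at orig (5,7); cuts so far [(5, 7)]; region rows[0,16) x cols[7,8) = 16x1
Op 5 cut(7, 0): punch at orig (7,7); cuts so far [(5, 7), (7, 7)]; region rows[0,16) x cols[7,8) = 16x1
Op 6 cut(9, 0): punch at orig (9,7); cuts so far [(5, 7), (7, 7), (9, 7)]; region rows[0,16) x cols[7,8) = 16x1
Unfold 1 (reflect across v@7): 6 holes -> [(5, 6), (5, 7), (7, 6), (7, 7), (9, 6), (9, 7)]
Unfold 2 (reflect across v@6): 12 holes -> [(5, 4), (5, 5), (5, 6), (5, 7), (7, 4), (7, 5), (7, 6), (7, 7), (9, 4), (9, 5), (9, 6), (9, 7)]
Unfold 3 (reflect across v@4): 24 holes -> [(5, 0), (5, 1), (5, 2), (5, 3), (5, 4), (5, 5), (5, 6), (5, 7), (7, 0), (7, 1), (7, 2), (7, 3), (7, 4), (7, 5), (7, 6), (7, 7), (9, 0), (9, 1), (9, 2), (9, 3), (9, 4), (9, 5), (9, 6), (9, 7)]
Holes: [(5, 0), (5, 1), (5, 2), (5, 3), (5, 4), (5, 5), (5, 6), (5, 7), (7, 0), (7, 1), (7, 2), (7, 3), (7, 4), (7, 5), (7, 6), (7, 7), (9, 0), (9, 1), (9, 2), (9, 3), (9, 4), (9, 5), (9, 6), (9, 7)]

Answer: no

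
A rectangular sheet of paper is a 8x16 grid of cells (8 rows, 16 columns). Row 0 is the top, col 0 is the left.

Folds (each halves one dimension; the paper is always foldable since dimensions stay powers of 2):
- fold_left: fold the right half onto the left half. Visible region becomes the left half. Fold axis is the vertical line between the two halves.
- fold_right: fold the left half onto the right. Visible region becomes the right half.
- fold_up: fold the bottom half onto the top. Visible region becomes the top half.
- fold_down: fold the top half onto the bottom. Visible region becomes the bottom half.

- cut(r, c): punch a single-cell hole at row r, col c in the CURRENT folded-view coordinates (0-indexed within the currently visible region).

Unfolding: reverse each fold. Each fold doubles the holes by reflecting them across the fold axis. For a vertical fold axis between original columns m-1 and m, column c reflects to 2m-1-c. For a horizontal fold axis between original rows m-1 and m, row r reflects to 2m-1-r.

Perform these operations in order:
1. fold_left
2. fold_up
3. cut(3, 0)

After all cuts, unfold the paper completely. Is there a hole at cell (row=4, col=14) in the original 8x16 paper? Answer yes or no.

Answer: no

Derivation:
Op 1 fold_left: fold axis v@8; visible region now rows[0,8) x cols[0,8) = 8x8
Op 2 fold_up: fold axis h@4; visible region now rows[0,4) x cols[0,8) = 4x8
Op 3 cut(3, 0): punch at orig (3,0); cuts so far [(3, 0)]; region rows[0,4) x cols[0,8) = 4x8
Unfold 1 (reflect across h@4): 2 holes -> [(3, 0), (4, 0)]
Unfold 2 (reflect across v@8): 4 holes -> [(3, 0), (3, 15), (4, 0), (4, 15)]
Holes: [(3, 0), (3, 15), (4, 0), (4, 15)]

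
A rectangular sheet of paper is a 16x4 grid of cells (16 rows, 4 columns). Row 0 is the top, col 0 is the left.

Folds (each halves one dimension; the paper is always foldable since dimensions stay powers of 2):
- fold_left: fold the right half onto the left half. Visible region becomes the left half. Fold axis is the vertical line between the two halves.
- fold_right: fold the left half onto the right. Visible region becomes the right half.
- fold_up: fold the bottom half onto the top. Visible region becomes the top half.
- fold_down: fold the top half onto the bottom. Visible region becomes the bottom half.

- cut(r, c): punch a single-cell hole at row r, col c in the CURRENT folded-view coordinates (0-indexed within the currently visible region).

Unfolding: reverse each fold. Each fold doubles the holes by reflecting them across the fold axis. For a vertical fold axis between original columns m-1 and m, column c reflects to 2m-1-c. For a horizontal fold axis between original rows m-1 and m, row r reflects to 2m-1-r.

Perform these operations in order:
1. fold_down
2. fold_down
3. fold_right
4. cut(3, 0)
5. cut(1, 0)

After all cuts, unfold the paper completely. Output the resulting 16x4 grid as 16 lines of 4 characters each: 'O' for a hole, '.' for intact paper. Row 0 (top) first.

Op 1 fold_down: fold axis h@8; visible region now rows[8,16) x cols[0,4) = 8x4
Op 2 fold_down: fold axis h@12; visible region now rows[12,16) x cols[0,4) = 4x4
Op 3 fold_right: fold axis v@2; visible region now rows[12,16) x cols[2,4) = 4x2
Op 4 cut(3, 0): punch at orig (15,2); cuts so far [(15, 2)]; region rows[12,16) x cols[2,4) = 4x2
Op 5 cut(1, 0): punch at orig (13,2); cuts so far [(13, 2), (15, 2)]; region rows[12,16) x cols[2,4) = 4x2
Unfold 1 (reflect across v@2): 4 holes -> [(13, 1), (13, 2), (15, 1), (15, 2)]
Unfold 2 (reflect across h@12): 8 holes -> [(8, 1), (8, 2), (10, 1), (10, 2), (13, 1), (13, 2), (15, 1), (15, 2)]
Unfold 3 (reflect across h@8): 16 holes -> [(0, 1), (0, 2), (2, 1), (2, 2), (5, 1), (5, 2), (7, 1), (7, 2), (8, 1), (8, 2), (10, 1), (10, 2), (13, 1), (13, 2), (15, 1), (15, 2)]

Answer: .OO.
....
.OO.
....
....
.OO.
....
.OO.
.OO.
....
.OO.
....
....
.OO.
....
.OO.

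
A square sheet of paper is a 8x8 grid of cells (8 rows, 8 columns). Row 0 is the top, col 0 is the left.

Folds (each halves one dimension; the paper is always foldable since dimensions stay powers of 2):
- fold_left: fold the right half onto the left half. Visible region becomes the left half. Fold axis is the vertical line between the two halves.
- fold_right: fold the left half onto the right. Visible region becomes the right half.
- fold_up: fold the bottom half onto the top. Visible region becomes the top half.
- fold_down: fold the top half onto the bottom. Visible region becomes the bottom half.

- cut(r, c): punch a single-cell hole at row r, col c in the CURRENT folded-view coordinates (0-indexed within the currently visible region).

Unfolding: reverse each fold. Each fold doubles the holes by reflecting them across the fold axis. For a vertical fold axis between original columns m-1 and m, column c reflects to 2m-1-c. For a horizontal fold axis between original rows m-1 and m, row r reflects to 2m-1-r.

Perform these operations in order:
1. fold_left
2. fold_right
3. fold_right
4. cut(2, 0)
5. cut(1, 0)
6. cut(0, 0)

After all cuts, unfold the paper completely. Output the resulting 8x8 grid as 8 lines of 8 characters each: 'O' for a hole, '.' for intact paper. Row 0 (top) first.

Op 1 fold_left: fold axis v@4; visible region now rows[0,8) x cols[0,4) = 8x4
Op 2 fold_right: fold axis v@2; visible region now rows[0,8) x cols[2,4) = 8x2
Op 3 fold_right: fold axis v@3; visible region now rows[0,8) x cols[3,4) = 8x1
Op 4 cut(2, 0): punch at orig (2,3); cuts so far [(2, 3)]; region rows[0,8) x cols[3,4) = 8x1
Op 5 cut(1, 0): punch at orig (1,3); cuts so far [(1, 3), (2, 3)]; region rows[0,8) x cols[3,4) = 8x1
Op 6 cut(0, 0): punch at orig (0,3); cuts so far [(0, 3), (1, 3), (2, 3)]; region rows[0,8) x cols[3,4) = 8x1
Unfold 1 (reflect across v@3): 6 holes -> [(0, 2), (0, 3), (1, 2), (1, 3), (2, 2), (2, 3)]
Unfold 2 (reflect across v@2): 12 holes -> [(0, 0), (0, 1), (0, 2), (0, 3), (1, 0), (1, 1), (1, 2), (1, 3), (2, 0), (2, 1), (2, 2), (2, 3)]
Unfold 3 (reflect across v@4): 24 holes -> [(0, 0), (0, 1), (0, 2), (0, 3), (0, 4), (0, 5), (0, 6), (0, 7), (1, 0), (1, 1), (1, 2), (1, 3), (1, 4), (1, 5), (1, 6), (1, 7), (2, 0), (2, 1), (2, 2), (2, 3), (2, 4), (2, 5), (2, 6), (2, 7)]

Answer: OOOOOOOO
OOOOOOOO
OOOOOOOO
........
........
........
........
........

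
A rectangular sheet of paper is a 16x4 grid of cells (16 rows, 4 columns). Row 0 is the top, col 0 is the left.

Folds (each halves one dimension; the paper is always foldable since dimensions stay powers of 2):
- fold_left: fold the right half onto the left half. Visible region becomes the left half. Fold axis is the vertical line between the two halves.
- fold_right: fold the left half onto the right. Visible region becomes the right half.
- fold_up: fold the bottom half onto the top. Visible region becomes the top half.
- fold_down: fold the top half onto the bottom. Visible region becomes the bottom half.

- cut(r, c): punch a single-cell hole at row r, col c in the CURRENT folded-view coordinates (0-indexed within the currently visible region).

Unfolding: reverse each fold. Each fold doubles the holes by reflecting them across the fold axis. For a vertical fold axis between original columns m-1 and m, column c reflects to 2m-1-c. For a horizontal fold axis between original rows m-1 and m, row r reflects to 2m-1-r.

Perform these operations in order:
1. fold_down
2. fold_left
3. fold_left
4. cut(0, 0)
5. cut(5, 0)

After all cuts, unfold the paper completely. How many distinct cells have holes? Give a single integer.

Op 1 fold_down: fold axis h@8; visible region now rows[8,16) x cols[0,4) = 8x4
Op 2 fold_left: fold axis v@2; visible region now rows[8,16) x cols[0,2) = 8x2
Op 3 fold_left: fold axis v@1; visible region now rows[8,16) x cols[0,1) = 8x1
Op 4 cut(0, 0): punch at orig (8,0); cuts so far [(8, 0)]; region rows[8,16) x cols[0,1) = 8x1
Op 5 cut(5, 0): punch at orig (13,0); cuts so far [(8, 0), (13, 0)]; region rows[8,16) x cols[0,1) = 8x1
Unfold 1 (reflect across v@1): 4 holes -> [(8, 0), (8, 1), (13, 0), (13, 1)]
Unfold 2 (reflect across v@2): 8 holes -> [(8, 0), (8, 1), (8, 2), (8, 3), (13, 0), (13, 1), (13, 2), (13, 3)]
Unfold 3 (reflect across h@8): 16 holes -> [(2, 0), (2, 1), (2, 2), (2, 3), (7, 0), (7, 1), (7, 2), (7, 3), (8, 0), (8, 1), (8, 2), (8, 3), (13, 0), (13, 1), (13, 2), (13, 3)]

Answer: 16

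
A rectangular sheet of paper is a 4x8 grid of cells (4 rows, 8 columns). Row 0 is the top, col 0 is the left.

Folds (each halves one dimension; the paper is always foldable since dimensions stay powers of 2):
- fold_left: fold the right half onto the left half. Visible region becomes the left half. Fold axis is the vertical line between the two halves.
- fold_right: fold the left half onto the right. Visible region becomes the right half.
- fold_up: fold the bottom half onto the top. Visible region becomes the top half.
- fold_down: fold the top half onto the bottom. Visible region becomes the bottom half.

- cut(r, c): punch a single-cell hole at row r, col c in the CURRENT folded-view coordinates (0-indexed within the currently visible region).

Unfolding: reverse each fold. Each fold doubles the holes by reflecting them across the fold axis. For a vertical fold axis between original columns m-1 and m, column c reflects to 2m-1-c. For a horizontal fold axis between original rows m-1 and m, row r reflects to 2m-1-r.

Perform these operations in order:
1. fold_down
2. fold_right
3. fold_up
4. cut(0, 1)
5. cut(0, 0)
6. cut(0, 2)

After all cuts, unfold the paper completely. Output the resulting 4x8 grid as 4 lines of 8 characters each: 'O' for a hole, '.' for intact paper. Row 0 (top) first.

Op 1 fold_down: fold axis h@2; visible region now rows[2,4) x cols[0,8) = 2x8
Op 2 fold_right: fold axis v@4; visible region now rows[2,4) x cols[4,8) = 2x4
Op 3 fold_up: fold axis h@3; visible region now rows[2,3) x cols[4,8) = 1x4
Op 4 cut(0, 1): punch at orig (2,5); cuts so far [(2, 5)]; region rows[2,3) x cols[4,8) = 1x4
Op 5 cut(0, 0): punch at orig (2,4); cuts so far [(2, 4), (2, 5)]; region rows[2,3) x cols[4,8) = 1x4
Op 6 cut(0, 2): punch at orig (2,6); cuts so far [(2, 4), (2, 5), (2, 6)]; region rows[2,3) x cols[4,8) = 1x4
Unfold 1 (reflect across h@3): 6 holes -> [(2, 4), (2, 5), (2, 6), (3, 4), (3, 5), (3, 6)]
Unfold 2 (reflect across v@4): 12 holes -> [(2, 1), (2, 2), (2, 3), (2, 4), (2, 5), (2, 6), (3, 1), (3, 2), (3, 3), (3, 4), (3, 5), (3, 6)]
Unfold 3 (reflect across h@2): 24 holes -> [(0, 1), (0, 2), (0, 3), (0, 4), (0, 5), (0, 6), (1, 1), (1, 2), (1, 3), (1, 4), (1, 5), (1, 6), (2, 1), (2, 2), (2, 3), (2, 4), (2, 5), (2, 6), (3, 1), (3, 2), (3, 3), (3, 4), (3, 5), (3, 6)]

Answer: .OOOOOO.
.OOOOOO.
.OOOOOO.
.OOOOOO.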